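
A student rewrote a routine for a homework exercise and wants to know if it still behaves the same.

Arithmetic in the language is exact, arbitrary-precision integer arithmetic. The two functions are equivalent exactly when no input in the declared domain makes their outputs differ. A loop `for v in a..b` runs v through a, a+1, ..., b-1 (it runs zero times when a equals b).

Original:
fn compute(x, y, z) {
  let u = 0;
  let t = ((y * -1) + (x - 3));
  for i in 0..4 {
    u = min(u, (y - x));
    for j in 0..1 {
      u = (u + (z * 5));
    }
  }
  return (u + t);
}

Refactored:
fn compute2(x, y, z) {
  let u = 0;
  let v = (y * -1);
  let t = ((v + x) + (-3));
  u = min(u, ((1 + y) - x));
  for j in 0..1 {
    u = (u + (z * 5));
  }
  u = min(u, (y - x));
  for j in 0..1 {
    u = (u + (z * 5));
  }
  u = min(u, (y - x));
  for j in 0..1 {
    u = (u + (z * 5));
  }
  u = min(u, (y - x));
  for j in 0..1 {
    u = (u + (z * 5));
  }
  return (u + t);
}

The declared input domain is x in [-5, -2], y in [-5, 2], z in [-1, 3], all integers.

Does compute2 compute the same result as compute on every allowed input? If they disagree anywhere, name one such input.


Run the pair on x=-4, y=-5, z=-1.
compute: u = 0; t = -2; [i=0]; u = -1; [j=0]; u = -6; [i=1]; u = -6; [j=0]; u = -11; [i=2]; u = -11; [j=0]; u = -16; [i=3]; u = -16; [j=0]; u = -21; return -23
compute2: u = 0; v = 5; t = -2; u = 0; [j=0]; u = -5; u = -5; [j=0]; u = -10; u = -10; [j=0]; u = -15; u = -15; [j=0]; u = -20; return -22
-23 != -22, so the rewrite changes behavior.
verdict: not equivalent; witness: x=-4, y=-5, z=-1


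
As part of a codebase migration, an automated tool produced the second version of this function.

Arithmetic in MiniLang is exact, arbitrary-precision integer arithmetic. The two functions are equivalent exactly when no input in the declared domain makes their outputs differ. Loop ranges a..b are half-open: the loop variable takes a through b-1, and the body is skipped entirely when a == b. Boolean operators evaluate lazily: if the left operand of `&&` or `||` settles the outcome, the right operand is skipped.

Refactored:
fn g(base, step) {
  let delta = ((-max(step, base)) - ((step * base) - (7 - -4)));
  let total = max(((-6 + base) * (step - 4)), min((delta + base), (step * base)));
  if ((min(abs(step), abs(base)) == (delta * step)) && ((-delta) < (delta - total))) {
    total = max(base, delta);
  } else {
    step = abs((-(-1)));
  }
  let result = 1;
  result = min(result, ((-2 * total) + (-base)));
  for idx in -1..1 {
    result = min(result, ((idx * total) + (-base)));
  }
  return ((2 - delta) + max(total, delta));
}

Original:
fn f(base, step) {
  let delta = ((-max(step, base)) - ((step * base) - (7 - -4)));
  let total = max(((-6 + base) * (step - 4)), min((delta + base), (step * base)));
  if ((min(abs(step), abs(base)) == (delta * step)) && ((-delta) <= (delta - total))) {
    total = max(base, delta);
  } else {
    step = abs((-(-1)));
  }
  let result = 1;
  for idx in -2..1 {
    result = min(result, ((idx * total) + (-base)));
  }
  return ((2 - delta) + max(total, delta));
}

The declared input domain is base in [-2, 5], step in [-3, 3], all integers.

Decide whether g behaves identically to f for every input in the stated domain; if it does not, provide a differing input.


Try base=1, step=0.
f: delta := 10 | total := 20 | ((min(abs(step), abs(base)) == (delta * step)) && ((-delta) <= (delta - total))): true | total := 10 | result := 1 | iter idx=-2: | result := -21 | iter idx=-1: | result := -21 | iter idx=0: | result := -21 | result 2
g: delta := 10 | total := 20 | ((min(abs(step), abs(base)) == (delta * step)) && ((-delta) < (delta - total))): false | step := 1 | result := 1 | result := -41 | iter idx=-1: | result := -41 | iter idx=0: | result := -41 | result 12
2 vs 12 — the two versions disagree here.
verdict: not equivalent; witness: base=1, step=0


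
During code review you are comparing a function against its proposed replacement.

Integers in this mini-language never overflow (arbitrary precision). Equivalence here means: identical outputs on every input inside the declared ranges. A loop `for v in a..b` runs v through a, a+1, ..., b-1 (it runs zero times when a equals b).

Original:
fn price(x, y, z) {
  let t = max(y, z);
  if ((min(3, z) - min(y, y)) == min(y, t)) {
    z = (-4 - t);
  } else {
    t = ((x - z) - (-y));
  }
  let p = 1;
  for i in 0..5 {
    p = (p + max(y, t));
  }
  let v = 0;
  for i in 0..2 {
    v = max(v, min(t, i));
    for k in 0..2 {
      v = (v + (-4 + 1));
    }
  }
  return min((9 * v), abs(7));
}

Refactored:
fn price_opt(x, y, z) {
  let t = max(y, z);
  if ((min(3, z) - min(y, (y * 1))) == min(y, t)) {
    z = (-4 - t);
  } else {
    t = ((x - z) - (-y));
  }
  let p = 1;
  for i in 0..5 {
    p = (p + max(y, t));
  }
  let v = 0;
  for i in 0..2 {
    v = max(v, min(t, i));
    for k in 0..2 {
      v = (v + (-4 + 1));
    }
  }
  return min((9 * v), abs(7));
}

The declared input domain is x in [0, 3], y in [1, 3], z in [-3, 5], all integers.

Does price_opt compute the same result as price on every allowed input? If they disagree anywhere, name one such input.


Although arithmetic usage differs, constant usage differs, 108/108 inputs agree.
verdict: equivalent


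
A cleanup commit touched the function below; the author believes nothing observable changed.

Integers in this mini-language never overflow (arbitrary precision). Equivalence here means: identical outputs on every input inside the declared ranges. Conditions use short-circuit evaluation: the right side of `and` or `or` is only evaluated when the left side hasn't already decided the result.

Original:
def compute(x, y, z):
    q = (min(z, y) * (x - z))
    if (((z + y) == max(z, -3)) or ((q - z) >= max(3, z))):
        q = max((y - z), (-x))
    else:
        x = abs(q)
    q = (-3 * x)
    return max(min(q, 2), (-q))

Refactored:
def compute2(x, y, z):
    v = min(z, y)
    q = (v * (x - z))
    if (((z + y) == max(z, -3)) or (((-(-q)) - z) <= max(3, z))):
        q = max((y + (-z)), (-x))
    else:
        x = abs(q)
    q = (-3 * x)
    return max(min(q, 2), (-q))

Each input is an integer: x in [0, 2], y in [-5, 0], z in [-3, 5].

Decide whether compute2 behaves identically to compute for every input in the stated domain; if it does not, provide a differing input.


Not equivalent: x=0, y=-5, z=-3 separates them (45 vs 0).
compute: q = -15; (((z + y) == max(z, -3)) or ((q - z) >= max(3, z))) -> false; x = 15; q = -45; return 45
compute2: v = -5; q = -15; (((z + y) == max(z, -3)) or (((-(-q)) - z) <= max(3, z))) -> true; q = 0; q = 0; return 0
verdict: not equivalent; witness: x=0, y=-5, z=-3


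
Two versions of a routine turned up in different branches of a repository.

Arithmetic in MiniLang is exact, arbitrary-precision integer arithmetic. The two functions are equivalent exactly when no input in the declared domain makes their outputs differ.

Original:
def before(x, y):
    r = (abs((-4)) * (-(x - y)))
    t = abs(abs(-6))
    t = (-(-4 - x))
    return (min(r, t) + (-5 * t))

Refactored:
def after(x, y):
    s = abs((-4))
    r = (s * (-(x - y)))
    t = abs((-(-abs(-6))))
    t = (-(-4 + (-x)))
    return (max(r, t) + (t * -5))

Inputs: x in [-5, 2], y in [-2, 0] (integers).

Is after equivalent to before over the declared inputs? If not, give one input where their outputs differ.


There is a counterexample at x=-5, y=-2: 4 on one side, 17 on the other.
before: r := 12 | t := 6 | t := -1 | result 4
after: s := 4 | r := 12 | t := 6 | t := -1 | result 17
verdict: not equivalent; witness: x=-5, y=-2


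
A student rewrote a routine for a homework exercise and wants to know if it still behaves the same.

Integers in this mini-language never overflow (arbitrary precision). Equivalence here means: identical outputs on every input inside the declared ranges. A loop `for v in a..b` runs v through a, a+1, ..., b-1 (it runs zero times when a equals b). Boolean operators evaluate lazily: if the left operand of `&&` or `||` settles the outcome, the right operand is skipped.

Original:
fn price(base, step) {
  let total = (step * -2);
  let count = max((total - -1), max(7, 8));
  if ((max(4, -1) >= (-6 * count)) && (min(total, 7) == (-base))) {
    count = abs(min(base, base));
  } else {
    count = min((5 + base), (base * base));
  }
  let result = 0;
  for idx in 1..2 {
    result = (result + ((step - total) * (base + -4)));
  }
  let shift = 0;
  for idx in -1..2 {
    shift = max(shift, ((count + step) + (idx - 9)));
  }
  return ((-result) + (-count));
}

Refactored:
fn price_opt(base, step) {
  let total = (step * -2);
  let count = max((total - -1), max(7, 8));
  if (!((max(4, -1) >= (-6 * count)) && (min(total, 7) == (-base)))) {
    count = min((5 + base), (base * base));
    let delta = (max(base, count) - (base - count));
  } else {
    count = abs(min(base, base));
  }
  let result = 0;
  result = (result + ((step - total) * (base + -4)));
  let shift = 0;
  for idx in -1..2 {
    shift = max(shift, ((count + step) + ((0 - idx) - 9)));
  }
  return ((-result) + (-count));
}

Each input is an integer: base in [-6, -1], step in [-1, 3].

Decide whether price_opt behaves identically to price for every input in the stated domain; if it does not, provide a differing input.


Reading the diff, among the changes: boolean connective usage differs; also arithmetic usage differs; also local variable names differ; also loop structure differs; also constant usage differs; also min/max/abs usage differs.
Tracing base=-4, step=0: price: total=0, then count=8, then ((max(4, -1) >= (-6 * count)) && (min(total, 7) == (-base))) is false, then count=1, then result=0, then (idx=1), then result=0, then shift=0, then (idx=-1), then shift=0, then (idx=0), then shift=0, then (idx=1), then shift=0, then returns -1 | price_opt: total=0, then count=8, then (!((max(4, -1) >= (-6 * count)) && (min(total, 7) == (-base)))) is true, then count=1, then delta=6, then result=0, then result=0, then shift=0, then (idx=-1), then shift=0, then (idx=0), then shift=0, then (idx=1), then shift=0, then returns -1 — matching result -1.
Every one of the 30 inputs gives matching results.
verdict: equivalent


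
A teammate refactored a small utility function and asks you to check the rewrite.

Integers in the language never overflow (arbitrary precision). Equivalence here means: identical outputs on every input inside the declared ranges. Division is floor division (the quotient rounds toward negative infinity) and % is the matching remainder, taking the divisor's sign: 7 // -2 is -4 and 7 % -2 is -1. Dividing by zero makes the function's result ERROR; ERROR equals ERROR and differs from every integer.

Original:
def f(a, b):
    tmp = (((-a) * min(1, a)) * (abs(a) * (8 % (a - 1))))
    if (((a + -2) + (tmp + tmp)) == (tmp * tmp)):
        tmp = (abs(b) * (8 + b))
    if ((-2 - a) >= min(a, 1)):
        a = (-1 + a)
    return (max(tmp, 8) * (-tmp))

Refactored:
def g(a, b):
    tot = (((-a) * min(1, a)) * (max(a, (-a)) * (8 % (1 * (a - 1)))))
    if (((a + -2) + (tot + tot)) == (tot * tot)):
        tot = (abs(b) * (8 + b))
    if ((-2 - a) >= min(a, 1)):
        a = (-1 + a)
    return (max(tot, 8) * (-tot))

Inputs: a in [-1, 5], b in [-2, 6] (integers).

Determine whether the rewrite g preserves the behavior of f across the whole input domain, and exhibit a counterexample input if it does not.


Differences: min/max/abs usage differs; constant usage differs; local variable names differ; arithmetic usage differs — yet all 63 inputs agree.
verdict: equivalent


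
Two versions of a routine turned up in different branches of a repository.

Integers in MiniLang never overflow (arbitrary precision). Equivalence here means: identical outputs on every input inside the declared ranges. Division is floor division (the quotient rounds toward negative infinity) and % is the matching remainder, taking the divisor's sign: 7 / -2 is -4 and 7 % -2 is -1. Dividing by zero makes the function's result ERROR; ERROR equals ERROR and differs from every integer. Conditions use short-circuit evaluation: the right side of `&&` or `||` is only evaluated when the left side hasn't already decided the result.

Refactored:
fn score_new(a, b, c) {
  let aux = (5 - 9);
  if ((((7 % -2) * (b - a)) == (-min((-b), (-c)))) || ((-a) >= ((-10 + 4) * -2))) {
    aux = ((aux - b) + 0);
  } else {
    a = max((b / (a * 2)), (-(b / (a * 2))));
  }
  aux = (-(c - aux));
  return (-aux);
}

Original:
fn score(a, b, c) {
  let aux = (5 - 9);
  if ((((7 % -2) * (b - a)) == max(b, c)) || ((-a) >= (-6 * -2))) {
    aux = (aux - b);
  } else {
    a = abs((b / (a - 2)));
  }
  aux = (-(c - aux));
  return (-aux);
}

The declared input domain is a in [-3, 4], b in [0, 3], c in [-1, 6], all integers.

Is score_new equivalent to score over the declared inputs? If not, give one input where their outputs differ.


The rewrite breaks on a=0, b=0, c=1, where the results are 5 and ERROR.
score: aux = -4; ((((7 % -2) * (b - a)) == max(b, c)) || ((-a) >= (-6 * -2))) -> false; a = 0; aux = -5; return 5
score_new: aux = -4; ((((7 % -2) * (b - a)) == (-min((-b), (-c)))) || ((-a) >= ((-10 + 4) * -2))) -> false; division by zero -> ERROR
verdict: not equivalent; witness: a=0, b=0, c=1


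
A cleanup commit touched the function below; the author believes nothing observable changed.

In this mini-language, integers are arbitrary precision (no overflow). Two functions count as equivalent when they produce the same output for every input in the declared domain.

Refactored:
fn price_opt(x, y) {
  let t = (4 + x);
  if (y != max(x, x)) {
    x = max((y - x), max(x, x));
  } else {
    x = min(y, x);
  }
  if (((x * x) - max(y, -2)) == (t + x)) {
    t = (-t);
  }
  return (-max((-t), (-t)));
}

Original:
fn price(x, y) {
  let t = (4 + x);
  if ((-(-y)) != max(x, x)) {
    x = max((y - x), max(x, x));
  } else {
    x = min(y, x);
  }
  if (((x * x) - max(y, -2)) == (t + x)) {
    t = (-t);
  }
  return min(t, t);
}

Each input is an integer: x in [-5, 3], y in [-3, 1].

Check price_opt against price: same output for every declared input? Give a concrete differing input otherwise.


Reading the diff, among the changes: min/max/abs usage differs.
As a probe, take x=-1, y=1: price runs t becomes 3; next ((-(-y)) != max(x, x)) evaluates to true; next x becomes 2; next (((x * x) - max(y, -2)) == (t + x)) evaluates to false; next final value 3; price_opt runs t becomes 3; next (y != max(x, x)) evaluates to true; next x becomes 2; next (((x * x) - max(y, -2)) == (t + x)) evaluates to false; next final value 3; both end at 3.
Sweeping the whole domain (45 inputs) finds no disagreement.
verdict: equivalent


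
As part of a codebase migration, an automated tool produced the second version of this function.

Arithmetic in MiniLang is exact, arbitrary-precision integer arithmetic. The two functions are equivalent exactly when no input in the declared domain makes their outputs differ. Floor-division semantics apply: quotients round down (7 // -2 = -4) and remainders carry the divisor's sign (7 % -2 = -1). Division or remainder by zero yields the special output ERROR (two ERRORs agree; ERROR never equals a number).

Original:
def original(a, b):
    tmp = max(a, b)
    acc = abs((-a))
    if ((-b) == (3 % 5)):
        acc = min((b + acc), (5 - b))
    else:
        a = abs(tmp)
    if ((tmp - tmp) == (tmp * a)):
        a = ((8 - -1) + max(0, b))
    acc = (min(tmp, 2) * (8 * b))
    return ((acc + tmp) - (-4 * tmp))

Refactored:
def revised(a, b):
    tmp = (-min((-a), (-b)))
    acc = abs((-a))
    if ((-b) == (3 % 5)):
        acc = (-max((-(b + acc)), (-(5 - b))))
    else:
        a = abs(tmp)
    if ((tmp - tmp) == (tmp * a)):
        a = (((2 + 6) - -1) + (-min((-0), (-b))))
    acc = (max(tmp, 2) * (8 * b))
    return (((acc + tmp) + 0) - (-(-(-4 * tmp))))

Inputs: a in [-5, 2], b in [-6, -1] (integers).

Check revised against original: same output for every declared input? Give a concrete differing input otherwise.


There is a counterexample at a=-5, b=-6: 215 on one side, -121 on the other.
original: tmp becomes -5; next acc becomes 5; next ((-b) == (3 % 5)) evaluates to false; next a becomes 5; next ((tmp - tmp) == (tmp * a)) evaluates to false; next acc becomes 240; next final value 215
revised: tmp becomes -5; next acc becomes 5; next ((-b) == (3 % 5)) evaluates to false; next a becomes 5; next ((tmp - tmp) == (tmp * a)) evaluates to false; next acc becomes -96; next final value -121
verdict: not equivalent; witness: a=-5, b=-6


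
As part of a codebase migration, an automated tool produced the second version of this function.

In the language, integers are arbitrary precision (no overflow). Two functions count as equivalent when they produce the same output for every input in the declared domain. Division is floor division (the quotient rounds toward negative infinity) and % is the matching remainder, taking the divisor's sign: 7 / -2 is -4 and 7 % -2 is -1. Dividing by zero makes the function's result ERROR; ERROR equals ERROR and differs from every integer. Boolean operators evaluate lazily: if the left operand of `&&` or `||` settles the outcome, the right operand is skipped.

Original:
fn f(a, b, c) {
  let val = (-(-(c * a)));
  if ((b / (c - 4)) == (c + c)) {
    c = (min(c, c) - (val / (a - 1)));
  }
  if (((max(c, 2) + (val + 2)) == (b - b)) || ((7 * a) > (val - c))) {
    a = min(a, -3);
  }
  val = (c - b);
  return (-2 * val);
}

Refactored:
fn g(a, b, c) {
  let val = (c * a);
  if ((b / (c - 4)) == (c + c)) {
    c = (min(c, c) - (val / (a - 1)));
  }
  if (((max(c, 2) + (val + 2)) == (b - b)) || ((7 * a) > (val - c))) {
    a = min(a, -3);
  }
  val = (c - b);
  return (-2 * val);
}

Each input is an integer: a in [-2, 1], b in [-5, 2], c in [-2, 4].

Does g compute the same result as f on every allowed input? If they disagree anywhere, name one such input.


Although same computation, different form, 224/224 inputs agree.
verdict: equivalent


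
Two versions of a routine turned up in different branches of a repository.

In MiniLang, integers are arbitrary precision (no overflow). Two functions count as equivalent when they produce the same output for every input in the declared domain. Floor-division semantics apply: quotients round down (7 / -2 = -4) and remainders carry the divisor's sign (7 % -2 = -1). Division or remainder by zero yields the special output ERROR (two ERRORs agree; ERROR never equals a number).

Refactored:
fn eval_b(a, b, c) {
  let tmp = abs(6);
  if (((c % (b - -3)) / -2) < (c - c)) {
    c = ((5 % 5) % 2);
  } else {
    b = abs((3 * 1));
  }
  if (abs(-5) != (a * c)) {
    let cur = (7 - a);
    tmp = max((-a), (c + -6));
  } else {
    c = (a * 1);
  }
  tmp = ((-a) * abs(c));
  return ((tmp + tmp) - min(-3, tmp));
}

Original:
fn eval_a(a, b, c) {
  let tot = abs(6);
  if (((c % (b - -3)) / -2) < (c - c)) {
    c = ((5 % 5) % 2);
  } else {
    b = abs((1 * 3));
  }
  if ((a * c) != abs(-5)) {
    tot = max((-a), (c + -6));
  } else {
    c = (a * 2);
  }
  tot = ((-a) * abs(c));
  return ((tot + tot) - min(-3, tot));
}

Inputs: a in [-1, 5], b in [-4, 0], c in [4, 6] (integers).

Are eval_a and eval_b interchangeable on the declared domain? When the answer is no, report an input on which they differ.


Run the pair on a=1, b=-4, c=5.
eval_a: tot := 6 | (((c % (b - -3)) / -2) < (c - c)): false | b := 3 | ((a * c) != abs(-5)): false | c := 2 | tot := -2 | result -1
eval_b: tmp := 6 | (((c % (b - -3)) / -2) < (c - c)): false | b := 3 | (abs(-5) != (a * c)): false | c := 1 | tmp := -1 | result 1
-1 and 1 differ, so these are not the same function on this domain.
verdict: not equivalent; witness: a=1, b=-4, c=5


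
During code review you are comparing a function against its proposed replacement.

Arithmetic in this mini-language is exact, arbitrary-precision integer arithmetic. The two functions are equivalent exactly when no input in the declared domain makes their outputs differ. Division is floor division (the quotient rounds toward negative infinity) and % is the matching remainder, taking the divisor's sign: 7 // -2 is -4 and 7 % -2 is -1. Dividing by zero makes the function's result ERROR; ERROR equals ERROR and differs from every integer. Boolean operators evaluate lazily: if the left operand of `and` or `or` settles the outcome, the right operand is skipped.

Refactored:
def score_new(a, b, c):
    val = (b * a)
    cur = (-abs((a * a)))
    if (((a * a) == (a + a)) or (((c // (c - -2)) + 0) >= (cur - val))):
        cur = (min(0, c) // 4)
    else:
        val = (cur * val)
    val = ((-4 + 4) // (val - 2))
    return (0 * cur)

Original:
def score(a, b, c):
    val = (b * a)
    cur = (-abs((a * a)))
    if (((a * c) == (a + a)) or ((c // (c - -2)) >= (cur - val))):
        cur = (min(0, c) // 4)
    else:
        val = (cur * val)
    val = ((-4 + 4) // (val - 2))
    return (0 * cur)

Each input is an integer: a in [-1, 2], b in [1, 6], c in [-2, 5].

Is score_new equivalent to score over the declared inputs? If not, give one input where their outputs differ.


The rewrite breaks on a=-1, b=2, c=2, where the results are 0 and ERROR.
score: val becomes -2; next cur becomes -1; next (((a * c) == (a + a)) or ((c // (c - -2)) >= (cur - val))) evaluates to true; next cur becomes 0; next val becomes 0; next final value 0
score_new: val becomes -2; next cur becomes -1; next (((a * a) == (a + a)) or (((c // (c - -2)) + 0) >= (cur - val))) evaluates to false; next val becomes 2; next hits division by zero so the output is ERROR
verdict: not equivalent; witness: a=-1, b=2, c=2


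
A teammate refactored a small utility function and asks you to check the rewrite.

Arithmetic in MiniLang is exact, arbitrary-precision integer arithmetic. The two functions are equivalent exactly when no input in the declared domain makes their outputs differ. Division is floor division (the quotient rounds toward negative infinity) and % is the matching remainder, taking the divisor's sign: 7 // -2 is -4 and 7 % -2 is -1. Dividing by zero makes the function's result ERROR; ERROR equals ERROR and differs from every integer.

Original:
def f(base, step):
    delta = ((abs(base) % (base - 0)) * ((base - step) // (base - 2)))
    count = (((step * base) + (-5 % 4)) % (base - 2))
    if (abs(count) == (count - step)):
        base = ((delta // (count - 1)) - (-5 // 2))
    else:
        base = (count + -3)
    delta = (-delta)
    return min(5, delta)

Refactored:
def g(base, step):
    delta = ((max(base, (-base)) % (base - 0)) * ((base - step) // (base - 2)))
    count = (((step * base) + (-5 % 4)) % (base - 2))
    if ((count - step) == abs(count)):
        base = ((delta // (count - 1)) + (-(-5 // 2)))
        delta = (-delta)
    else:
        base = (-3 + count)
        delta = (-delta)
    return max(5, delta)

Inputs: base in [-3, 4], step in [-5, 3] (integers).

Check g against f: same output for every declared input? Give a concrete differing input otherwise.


Evaluate both at base=-3, step=-5.
f: delta := 0 | count := -2 | (abs(count) == (count - step)): false | base := -5 | delta := 0 | result 0
g: delta := 0 | count := -2 | ((count - step) == abs(count)): false | base := -5 | delta := 0 | result 5
0 != 5, so the rewrite changes behavior.
verdict: not equivalent; witness: base=-3, step=-5


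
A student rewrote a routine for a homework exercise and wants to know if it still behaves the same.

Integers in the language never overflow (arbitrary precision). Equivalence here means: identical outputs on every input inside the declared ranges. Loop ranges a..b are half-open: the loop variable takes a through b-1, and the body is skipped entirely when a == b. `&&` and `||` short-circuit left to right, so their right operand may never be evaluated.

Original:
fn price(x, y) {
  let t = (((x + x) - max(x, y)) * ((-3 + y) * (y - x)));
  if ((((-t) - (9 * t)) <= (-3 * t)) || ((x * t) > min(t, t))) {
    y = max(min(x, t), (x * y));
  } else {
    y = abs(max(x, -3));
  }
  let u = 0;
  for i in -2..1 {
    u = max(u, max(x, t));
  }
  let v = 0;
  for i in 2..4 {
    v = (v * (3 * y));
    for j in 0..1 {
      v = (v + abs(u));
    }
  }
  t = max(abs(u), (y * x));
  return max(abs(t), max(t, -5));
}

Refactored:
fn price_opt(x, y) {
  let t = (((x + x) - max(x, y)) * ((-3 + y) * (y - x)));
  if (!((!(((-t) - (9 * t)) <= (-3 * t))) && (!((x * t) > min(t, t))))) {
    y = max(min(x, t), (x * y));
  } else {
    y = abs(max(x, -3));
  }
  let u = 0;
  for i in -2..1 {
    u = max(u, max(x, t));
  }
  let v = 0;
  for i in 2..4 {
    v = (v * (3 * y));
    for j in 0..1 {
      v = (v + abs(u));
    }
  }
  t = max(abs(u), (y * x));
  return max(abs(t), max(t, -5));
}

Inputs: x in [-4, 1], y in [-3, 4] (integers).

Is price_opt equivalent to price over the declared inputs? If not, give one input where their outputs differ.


The two versions differ — the changes include boolean connective usage differs.
Tracing x=0, y=-1: price: t = 0; ((((-t) - (9 * t)) <= (-3 * t)) || ((x * t) > min(t, t))) -> true; y = 0; u = 0; [i=-2]; u = 0; [i=-1]; u = 0; [i=0]; u = 0; v = 0; [i=2]; v = 0; [j=0]; v = 0; [i=3]; v = 0; [j=0]; v = 0; t = 0; return 0 | price_opt: t = 0; (!((!(((-t) - (9 * t)) <= (-3 * t))) && (!((x * t) > min(t, t))))) -> true; y = 0; u = 0; [i=-2]; u = 0; [i=-1]; u = 0; [i=0]; u = 0; v = 0; [i=2]; v = 0; [j=0]; v = 0; [i=3]; v = 0; [j=0]; v = 0; t = 0; return 0 — matching result 0.
Every one of the 48 inputs gives matching results.
verdict: equivalent


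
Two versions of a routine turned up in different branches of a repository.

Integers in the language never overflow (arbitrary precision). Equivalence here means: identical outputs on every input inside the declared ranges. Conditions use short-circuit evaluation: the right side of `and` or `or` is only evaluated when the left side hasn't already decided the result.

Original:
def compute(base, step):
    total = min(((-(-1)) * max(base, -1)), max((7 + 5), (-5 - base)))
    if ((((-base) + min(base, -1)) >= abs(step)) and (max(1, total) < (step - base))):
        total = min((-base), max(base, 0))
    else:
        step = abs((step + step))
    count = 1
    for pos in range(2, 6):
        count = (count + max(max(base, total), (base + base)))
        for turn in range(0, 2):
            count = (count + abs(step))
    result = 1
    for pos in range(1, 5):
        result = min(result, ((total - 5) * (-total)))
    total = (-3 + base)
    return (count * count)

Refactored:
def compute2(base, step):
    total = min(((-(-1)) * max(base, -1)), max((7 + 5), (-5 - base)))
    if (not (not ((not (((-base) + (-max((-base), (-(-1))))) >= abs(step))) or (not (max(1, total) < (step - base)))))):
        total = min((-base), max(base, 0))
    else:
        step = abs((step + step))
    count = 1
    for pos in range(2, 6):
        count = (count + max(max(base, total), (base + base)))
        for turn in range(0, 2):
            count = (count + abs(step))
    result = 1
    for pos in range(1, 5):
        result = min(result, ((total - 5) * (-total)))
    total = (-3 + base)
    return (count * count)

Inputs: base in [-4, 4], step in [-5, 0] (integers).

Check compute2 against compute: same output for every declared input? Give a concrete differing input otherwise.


Take base=-4, step=-5.
compute: total becomes -1; next ((((-base) + min(base, -1)) >= abs(step)) and (max(1, total) < (step - base))) evaluates to false; next step becomes 10; next count becomes 1; next at pos=2:; next count becomes 0; next at turn=0:; next count becomes 10; next at turn=1:; next count becomes 20; next at pos=3:; next count becomes 19; next at turn=0:; next count becomes 29; next at turn=1:; next count becomes 39; next at pos=4:; next count becomes 38; next at turn=0:; next count becomes 48; next at turn=1:; next count becomes 58; next at pos=5:; next count becomes 57; next at turn=0:; next count becomes 67; next at turn=1:; next count becomes 77; next result becomes 1; next at pos=1:; next result becomes -6; next at pos=2:; next result becomes -6; next at pos=3:; next result becomes -6; next at pos=4:; next result becomes -6; next total becomes -7; next final value 5929
compute2: total becomes -1; next (not (not ((not (((-base) + (-max((-base), (-(-1))))) >= abs(step))) or (not (max(1, total) < (step - base)))))) evaluates to true; next total becomes 0; next count becomes 1; next at pos=2:; next count becomes 1; next at turn=0:; next count becomes 6; next at turn=1:; next count becomes 11; next at pos=3:; next count becomes 11; next at turn=0:; next count becomes 16; next at turn=1:; next count becomes 21; next at pos=4:; next count becomes 21; next at turn=0:; next count becomes 26; next at turn=1:; next count becomes 31; next at pos=5:; next count becomes 31; next at turn=0:; next count becomes 36; next at turn=1:; next count becomes 41; next result becomes 1; next at pos=1:; next result becomes 0; next at pos=2:; next result becomes 0; next at pos=3:; next result becomes 0; next at pos=4:; next result becomes 0; next total becomes -7; next final value 1681
5929 vs 1681 — the two versions disagree here.
verdict: not equivalent; witness: base=-4, step=-5


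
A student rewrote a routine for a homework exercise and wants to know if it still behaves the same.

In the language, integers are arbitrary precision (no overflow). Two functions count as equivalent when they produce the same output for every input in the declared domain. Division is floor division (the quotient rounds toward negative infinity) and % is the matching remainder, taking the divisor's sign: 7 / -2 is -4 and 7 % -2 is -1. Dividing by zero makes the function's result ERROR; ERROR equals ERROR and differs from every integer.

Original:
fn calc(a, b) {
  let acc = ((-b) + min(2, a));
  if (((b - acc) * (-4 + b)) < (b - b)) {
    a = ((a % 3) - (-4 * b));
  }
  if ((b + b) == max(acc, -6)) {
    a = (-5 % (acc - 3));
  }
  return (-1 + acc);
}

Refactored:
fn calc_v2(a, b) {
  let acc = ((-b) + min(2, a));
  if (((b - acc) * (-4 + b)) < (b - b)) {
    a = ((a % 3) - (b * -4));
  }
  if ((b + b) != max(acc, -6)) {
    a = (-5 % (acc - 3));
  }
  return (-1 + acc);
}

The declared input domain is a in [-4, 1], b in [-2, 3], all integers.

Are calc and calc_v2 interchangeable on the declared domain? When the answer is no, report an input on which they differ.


Not equivalent: a=1, b=-2 separates them (2 vs ERROR).
calc: acc = 3; (((b - acc) * (-4 + b)) < (b - b)) -> false; ((b + b) == max(acc, -6)) -> false; return 2
calc_v2: acc = 3; (((b - acc) * (-4 + b)) < (b - b)) -> false; ((b + b) != max(acc, -6)) -> true; division by zero -> ERROR
verdict: not equivalent; witness: a=1, b=-2


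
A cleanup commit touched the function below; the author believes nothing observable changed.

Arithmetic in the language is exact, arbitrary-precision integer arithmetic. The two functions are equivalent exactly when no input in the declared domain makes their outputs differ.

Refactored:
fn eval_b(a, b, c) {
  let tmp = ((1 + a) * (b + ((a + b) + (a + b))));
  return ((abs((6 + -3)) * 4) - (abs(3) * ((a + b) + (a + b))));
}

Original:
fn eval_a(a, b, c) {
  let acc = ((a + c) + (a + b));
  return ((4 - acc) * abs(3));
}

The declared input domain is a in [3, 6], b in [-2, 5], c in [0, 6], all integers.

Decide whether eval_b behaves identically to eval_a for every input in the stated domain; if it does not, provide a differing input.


Consider the input a=3, b=-2, c=0.
eval_a: acc = 4; return 0
eval_b: tmp = 0; return 6
0 != 6, so the rewrite changes behavior.
verdict: not equivalent; witness: a=3, b=-2, c=0


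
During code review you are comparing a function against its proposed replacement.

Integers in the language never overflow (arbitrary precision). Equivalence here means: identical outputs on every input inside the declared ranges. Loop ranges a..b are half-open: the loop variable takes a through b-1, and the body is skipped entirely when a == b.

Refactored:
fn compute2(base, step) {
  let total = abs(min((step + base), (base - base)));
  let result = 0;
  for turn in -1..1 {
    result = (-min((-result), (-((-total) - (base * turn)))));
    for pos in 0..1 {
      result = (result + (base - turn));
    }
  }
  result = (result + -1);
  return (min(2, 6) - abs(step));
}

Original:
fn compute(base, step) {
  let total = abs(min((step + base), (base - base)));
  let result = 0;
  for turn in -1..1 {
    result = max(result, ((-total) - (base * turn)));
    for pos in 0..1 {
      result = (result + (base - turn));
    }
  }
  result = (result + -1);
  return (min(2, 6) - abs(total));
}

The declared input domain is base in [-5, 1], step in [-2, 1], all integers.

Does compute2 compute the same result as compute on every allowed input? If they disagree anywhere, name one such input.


Try base=-5, step=-2.
compute: total = 7; result = 0; [turn=-1]; result = 0; [pos=0]; result = -4; [turn=0]; result = -4; [pos=0]; result = -9; result = -10; return -5
compute2: total = 7; result = 0; [turn=-1]; result = 0; [pos=0]; result = -4; [turn=0]; result = -4; [pos=0]; result = -9; result = -10; return 0
-5 against 0: the behavior changed.
verdict: not equivalent; witness: base=-5, step=-2


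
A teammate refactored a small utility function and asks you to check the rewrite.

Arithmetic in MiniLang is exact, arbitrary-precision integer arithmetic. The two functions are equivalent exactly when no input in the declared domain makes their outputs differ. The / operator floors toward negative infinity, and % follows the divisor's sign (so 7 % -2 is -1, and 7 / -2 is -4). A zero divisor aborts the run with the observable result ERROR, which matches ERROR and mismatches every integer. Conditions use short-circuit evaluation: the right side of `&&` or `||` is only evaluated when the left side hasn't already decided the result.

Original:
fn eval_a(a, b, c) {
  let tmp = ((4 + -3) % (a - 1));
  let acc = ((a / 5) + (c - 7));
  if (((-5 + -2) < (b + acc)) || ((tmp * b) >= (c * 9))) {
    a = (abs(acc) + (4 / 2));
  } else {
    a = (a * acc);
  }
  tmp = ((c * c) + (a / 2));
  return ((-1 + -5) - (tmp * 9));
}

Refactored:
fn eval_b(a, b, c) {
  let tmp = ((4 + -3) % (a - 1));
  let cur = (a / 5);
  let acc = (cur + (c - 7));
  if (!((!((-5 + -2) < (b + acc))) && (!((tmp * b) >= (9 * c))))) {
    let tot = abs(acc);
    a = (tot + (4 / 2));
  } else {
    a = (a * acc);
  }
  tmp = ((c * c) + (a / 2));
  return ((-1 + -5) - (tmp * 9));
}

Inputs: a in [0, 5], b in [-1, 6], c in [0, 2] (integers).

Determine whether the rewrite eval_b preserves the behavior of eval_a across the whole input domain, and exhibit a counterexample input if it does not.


The two versions differ — the changes include boolean connective usage differs, and statement counts differ, and local variable names differ.
Tracing a=5, b=4, c=2: eval_a: tmp := 1 | acc := -4 | (((-5 + -2) < (b + acc)) || ((tmp * b) >= (c * 9))): true | a := 6 | tmp := 7 | result -69 | eval_b: tmp := 1 | cur := 1 | acc := -4 | (!((!((-5 + -2) < (b + acc))) && (!((tmp * b) >= (9 * c))))): true | tot := 4 | a := 6 | tmp := 7 | result -69 — matching result -69.
An exhaustive pass over the 144 declared inputs shows identical outputs.
verdict: equivalent


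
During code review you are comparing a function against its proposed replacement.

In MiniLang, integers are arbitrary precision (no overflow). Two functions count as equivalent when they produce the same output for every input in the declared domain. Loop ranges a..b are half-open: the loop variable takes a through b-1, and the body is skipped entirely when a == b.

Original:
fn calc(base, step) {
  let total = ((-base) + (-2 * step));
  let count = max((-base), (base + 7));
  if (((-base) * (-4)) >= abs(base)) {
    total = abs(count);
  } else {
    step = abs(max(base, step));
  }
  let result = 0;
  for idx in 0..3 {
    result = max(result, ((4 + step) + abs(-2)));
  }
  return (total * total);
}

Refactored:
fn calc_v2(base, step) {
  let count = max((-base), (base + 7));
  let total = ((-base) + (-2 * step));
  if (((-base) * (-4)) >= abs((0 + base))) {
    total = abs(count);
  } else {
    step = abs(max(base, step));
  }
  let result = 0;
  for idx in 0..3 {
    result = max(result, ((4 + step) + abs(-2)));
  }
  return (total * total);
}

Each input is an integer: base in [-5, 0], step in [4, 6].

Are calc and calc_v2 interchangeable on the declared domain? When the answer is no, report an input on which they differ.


The two are interchangeable: arithmetic usage differs; also constant usage differs, and every declared input agrees.
One worked example (base=-1, step=4) — calc: total = -7; count = 6; (((-base) * (-4)) >= abs(base)) -> false; step = 4; result = 0; [idx=0]; result = 10; [idx=1]; result = 10; [idx=2]; result = 10; return 49; calc_v2: count = 6; total = -7; (((-base) * (-4)) >= abs((0 + base))) -> false; step = 4; result = 0; [idx=0]; result = 10; [idx=1]; result = 10; [idx=2]; result = 10; return 49; agreement on 49.
Sweeping the whole domain (18 inputs) finds no disagreement.
verdict: equivalent


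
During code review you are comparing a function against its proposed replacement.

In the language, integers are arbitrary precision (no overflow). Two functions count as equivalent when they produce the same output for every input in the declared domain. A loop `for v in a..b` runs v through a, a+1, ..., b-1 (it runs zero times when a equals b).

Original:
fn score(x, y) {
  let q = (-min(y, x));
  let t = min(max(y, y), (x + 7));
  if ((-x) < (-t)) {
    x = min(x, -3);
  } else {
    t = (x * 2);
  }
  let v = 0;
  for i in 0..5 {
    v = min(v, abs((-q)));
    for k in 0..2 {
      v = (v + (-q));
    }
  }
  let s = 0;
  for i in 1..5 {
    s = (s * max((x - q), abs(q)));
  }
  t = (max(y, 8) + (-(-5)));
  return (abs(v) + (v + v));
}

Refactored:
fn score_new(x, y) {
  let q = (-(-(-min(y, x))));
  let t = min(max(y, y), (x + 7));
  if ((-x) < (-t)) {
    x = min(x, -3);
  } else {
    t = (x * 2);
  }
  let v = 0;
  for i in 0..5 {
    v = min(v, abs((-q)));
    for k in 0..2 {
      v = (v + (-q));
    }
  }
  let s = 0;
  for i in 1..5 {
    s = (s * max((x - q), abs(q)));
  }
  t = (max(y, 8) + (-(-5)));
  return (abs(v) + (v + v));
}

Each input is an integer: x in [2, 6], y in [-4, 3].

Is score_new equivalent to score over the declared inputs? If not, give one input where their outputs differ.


This is a faithful refactor — same computation, different form, but the computed results match everywhere.
Spot check at x=4, y=2 — score: q := -2 | t := 2 | ((-x) < (-t)): true | x := -3 | v := 0 | iter i=0: | v := 0 | iter k=0: | v := 2 | iter k=1: | v := 4 | iter i=1: | v := 2 | iter k=0: | v := 4 | iter k=1: | v := 6 | iter i=2: | v := 2 | iter k=0: | v := 4 | iter k=1: | v := 6 | iter i=3: | v := 2 | iter k=0: | v := 4 | iter k=1: | v := 6 | iter i=4: | v := 2 | iter k=0: | v := 4 | iter k=1: | v := 6 | s := 0 | iter i=1: | s := 0 | iter i=2: | s := 0 | iter i=3: | s := 0 | iter i=4: | s := 0 | t := 13 | result 18. score_new: q := -2 | t := 2 | ((-x) < (-t)): true | x := -3 | v := 0 | iter i=0: | v := 0 | iter k=0: | v := 2 | iter k=1: | v := 4 | iter i=1: | v := 2 | iter k=0: | v := 4 | iter k=1: | v := 6 | iter i=2: | v := 2 | iter k=0: | v := 4 | iter k=1: | v := 6 | iter i=3: | v := 2 | iter k=0: | v := 4 | iter k=1: | v := 6 | iter i=4: | v := 2 | iter k=0: | v := 4 | iter k=1: | v := 6 | s := 0 | iter i=1: | s := 0 | iter i=2: | s := 0 | iter i=3: | s := 0 | iter i=4: | s := 0 | t := 13 | result 18. Both give 18.
Across all 40 domain points the two functions coincide.
verdict: equivalent


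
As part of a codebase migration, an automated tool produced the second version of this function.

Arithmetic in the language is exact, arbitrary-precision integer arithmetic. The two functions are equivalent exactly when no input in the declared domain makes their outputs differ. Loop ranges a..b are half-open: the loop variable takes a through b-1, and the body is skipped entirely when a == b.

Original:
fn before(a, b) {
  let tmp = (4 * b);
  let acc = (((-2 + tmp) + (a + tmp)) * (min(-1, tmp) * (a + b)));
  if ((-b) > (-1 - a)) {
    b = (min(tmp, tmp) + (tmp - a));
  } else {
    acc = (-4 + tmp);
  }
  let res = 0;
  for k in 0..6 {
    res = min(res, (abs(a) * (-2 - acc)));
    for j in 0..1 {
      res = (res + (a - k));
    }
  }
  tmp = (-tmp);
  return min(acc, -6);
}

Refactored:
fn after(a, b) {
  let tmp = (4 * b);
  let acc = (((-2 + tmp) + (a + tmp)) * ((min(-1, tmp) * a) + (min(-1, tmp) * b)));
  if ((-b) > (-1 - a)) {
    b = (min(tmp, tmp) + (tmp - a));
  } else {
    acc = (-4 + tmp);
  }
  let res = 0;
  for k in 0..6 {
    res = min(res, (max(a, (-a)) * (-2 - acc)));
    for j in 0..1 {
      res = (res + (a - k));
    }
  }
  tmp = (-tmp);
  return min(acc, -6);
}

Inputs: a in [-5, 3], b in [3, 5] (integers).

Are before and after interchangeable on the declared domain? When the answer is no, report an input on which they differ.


The two versions differ — the changes include constant usage differs; and min/max/abs usage differs; and arithmetic usage differs.
Spot check at a=-5, b=5 — before: tmp = 20; acc = 0; ((-b) > (-1 - a)) -> false; acc = 16; res = 0; [k=0]; res = -90; [j=0]; res = -95; [k=1]; res = -95; [j=0]; res = -101; [k=2]; res = -101; [j=0]; res = -108; [k=3]; res = -108; [j=0]; res = -116; [k=4]; res = -116; [j=0]; res = -125; [k=5]; res = -125; [j=0]; res = -135; tmp = -20; return -6. after: tmp = 20; acc = 0; ((-b) > (-1 - a)) -> false; acc = 16; res = 0; [k=0]; res = -90; [j=0]; res = -95; [k=1]; res = -95; [j=0]; res = -101; [k=2]; res = -101; [j=0]; res = -108; [k=3]; res = -108; [j=0]; res = -116; [k=4]; res = -116; [j=0]; res = -125; [k=5]; res = -125; [j=0]; res = -135; tmp = -20; return -6. Both give -6.
Across all 27 domain points the two functions coincide.
verdict: equivalent
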